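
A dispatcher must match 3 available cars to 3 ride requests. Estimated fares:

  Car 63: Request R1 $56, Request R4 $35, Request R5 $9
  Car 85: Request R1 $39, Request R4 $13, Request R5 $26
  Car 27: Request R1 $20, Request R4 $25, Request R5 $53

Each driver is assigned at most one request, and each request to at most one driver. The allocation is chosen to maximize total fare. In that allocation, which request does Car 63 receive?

Optimal: Car 63→Request R4 ($35), Car 85→Request R1 ($39), Car 27→Request R5 ($53) — total 35+39+53 = $127.
Column-greedy (each request in turn goes to its best remaining driver) gives $107, worse by 20.
Next-best assignment: Car 63→Request R1, Car 85→Request R4, Car 27→Request R5 = $122.
Checked against all permutations: $127 is optimal.
Car 63's own top request is Request R1 ($56), but forcing Car 63→Request R1 and reassigning the rest optimally gives only $122 — worse by 5.

Car 63 receives Request R4.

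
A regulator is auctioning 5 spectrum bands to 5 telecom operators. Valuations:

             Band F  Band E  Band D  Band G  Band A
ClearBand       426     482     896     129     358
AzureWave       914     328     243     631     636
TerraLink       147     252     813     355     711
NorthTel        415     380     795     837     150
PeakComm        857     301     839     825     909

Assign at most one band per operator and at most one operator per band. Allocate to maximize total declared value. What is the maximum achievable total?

Optimal: ClearBand→Band E ($482M), AzureWave→Band F ($914M), TerraLink→Band D ($813M), NorthTel→Band G ($837M), PeakComm→Band A ($909M) — total 482+914+813+837+909 = $3955M.
Row-greedy (each operator in turn takes its best remaining band) gives $3659M, worse by 296.
No other one-to-one assignment exceeds $3955M.

Maximum total: $3955M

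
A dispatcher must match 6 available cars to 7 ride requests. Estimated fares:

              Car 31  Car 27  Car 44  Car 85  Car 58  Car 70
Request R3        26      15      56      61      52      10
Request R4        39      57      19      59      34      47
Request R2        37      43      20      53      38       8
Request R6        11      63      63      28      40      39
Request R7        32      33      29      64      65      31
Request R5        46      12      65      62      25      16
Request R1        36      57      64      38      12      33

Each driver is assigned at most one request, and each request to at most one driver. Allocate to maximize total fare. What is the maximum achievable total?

Maximum total: $346

This is a one-to-one assignment (maximum-weight bipartite matching).
Optimal: Car 31→Request R5 ($46), Car 27→Request R6 ($63), Car 44→Request R1 ($64), Car 85→Request R3 ($61), Car 58→Request R7 ($65), Car 70→Request R4 ($47) — total 46+63+64+61+65+47 = $346.
Row-greedy (each driver in turn takes its best remaining request) gives $336, worse by 10.
No other one-to-one assignment exceeds $346.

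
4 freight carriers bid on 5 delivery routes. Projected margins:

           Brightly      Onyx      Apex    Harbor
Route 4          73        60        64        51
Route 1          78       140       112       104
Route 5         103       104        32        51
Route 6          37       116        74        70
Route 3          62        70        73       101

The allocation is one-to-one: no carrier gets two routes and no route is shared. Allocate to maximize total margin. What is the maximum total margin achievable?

Optimal: Brightly→Route 5 ($103k), Onyx→Route 6 ($116k), Apex→Route 1 ($112k), Harbor→Route 3 ($101k) — total 103+116+112+101 = $432k.
Max-entry greedy (repeatedly take the single best remaining cell) gives $418k, worse by 14.
Next-best assignment: Brightly→Route 5, Onyx→Route 1, Apex→Route 6, Harbor→Route 3 = $418k.

Maximum total: $432k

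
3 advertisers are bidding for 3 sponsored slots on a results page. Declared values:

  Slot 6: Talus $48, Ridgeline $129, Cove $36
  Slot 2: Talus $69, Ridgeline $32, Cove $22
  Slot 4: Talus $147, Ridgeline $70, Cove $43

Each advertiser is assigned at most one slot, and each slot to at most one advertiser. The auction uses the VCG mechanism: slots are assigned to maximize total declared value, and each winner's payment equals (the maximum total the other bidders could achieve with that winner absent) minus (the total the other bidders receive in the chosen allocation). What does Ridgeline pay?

Efficient allocation: Talus→Slot 4 ($147), Ridgeline→Slot 6 ($129), Cove→Slot 2 ($22); total welfare W = $298.
Ridgeline receives Slot 6 at value $129, so the others get W − 129 = $169.
Without Ridgeline: best allocation of the remaining 2 bidders over all 3 slots is Talus→Slot 4 ($147), Cove→Slot 6 ($36), total $183.
VCG payment = (others' best without Ridgeline) − (others' welfare with Ridgeline) = 183 − 169 = $14.

Ridgeline pays $14.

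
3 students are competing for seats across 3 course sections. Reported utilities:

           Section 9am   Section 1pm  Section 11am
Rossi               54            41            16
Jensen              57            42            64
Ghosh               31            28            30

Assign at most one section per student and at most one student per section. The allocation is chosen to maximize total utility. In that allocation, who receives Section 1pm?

Ghosh receives Section 1pm.

Optimal: Rossi→Section 9am (54 points), Jensen→Section 11am (64 points), Ghosh→Section 1pm (28 points) — total 54+64+28 = 146 points.
Column-greedy (each section in turn goes to its best remaining student) gives 128 points, worse by 18.
Next-best assignment: Rossi→Section 1pm, Jensen→Section 11am, Ghosh→Section 9am = 136 points.
Ghosh's own top section is Section 9am (31 points), but forcing Ghosh→Section 9am and reassigning the rest optimally gives only 136 points — worse by 10.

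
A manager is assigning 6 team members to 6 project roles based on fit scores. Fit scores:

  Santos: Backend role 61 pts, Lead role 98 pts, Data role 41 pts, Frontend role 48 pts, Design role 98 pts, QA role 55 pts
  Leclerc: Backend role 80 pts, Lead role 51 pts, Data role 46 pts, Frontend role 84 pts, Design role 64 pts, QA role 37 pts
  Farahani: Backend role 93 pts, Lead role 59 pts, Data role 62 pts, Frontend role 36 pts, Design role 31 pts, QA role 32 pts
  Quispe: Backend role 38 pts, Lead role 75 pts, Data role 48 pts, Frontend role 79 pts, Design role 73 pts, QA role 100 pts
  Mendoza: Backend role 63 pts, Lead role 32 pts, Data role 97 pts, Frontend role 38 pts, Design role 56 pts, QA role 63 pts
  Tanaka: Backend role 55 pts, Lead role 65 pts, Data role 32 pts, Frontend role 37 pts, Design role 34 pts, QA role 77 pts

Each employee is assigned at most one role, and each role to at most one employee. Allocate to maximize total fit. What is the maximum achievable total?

Optimal: Santos→Design role (98 pts), Leclerc→Frontend role (84 pts), Farahani→Backend role (93 pts), Quispe→QA role (100 pts), Mendoza→Data role (97 pts), Tanaka→Lead role (65 pts) — total 98+84+93+100+97+65 = 537 pts.
Next-best assignment: Santos→Design role, Leclerc→Frontend role, Farahani→Backend role, Quispe→Lead role, Mendoza→Data role, Tanaka→QA role = 524 pts.

Maximum total: 537 pts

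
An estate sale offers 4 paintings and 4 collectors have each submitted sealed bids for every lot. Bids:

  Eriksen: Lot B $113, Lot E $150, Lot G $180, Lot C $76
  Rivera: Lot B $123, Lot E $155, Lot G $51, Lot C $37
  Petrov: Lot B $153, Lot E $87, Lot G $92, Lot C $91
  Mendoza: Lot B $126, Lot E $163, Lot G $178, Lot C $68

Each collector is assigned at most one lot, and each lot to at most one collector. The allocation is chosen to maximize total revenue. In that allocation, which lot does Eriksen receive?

Eriksen receives Lot C.

Optimal: Eriksen→Lot C ($76), Rivera→Lot E ($155), Petrov→Lot B ($153), Mendoza→Lot G ($178) — total 76+155+153+178 = $562.
Column-greedy (each lot in turn goes to its best remaining collector) gives $533, worse by 29.
Next-best assignment: Eriksen→Lot G, Rivera→Lot B, Petrov→Lot C, Mendoza→Lot E = $557.
Checked against all permutations: $562 is optimal.
Eriksen's own top lot is Lot G ($180), but forcing Eriksen→Lot G and reassigning the rest optimally gives only $557 — worse by 5.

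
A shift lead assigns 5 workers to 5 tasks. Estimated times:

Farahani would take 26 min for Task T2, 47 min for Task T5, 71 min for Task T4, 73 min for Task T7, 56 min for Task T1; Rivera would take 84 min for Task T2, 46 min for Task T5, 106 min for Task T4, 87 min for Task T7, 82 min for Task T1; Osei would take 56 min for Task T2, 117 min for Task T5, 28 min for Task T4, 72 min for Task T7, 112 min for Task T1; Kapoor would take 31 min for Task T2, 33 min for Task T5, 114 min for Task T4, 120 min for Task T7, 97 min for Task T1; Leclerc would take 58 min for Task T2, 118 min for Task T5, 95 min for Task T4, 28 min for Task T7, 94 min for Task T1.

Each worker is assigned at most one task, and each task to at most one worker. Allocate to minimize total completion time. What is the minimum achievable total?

Optimal: Farahani→Task T1 (56 min), Rivera→Task T5 (46 min), Osei→Task T4 (28 min), Kapoor→Task T2 (31 min), Leclerc→Task T7 (28 min) — total 56+46+28+31+28 = 189 min.
Column-greedy (each task in turn goes to its cheapest remaining worker) gives 197 min, worse by 8.
Next-best assignment: Farahani→Task T2, Rivera→Task T1, Osei→Task T4, Kapoor→Task T5, Leclerc→Task T7 = 197 min.
Checked against all permutations: 189 min is optimal.

Min total: 189 min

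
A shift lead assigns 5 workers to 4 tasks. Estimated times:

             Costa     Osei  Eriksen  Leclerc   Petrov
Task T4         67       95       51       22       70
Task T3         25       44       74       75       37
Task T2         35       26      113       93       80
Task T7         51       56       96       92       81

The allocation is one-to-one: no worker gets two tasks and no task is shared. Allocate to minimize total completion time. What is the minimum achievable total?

Min total: 136 min

Treat this as an assignment problem: match each worker to one task.
Optimal: Leclerc→Task T4 (22 min), Petrov→Task T3 (37 min), Osei→Task T2 (26 min), Costa→Task T7 (51 min) — total 22+37+26+51 = 136 min.
Column-greedy (each task in turn goes to its cheapest remaining worker) gives 154 min, worse by 18.
Checked against all permutations: 136 min is optimal.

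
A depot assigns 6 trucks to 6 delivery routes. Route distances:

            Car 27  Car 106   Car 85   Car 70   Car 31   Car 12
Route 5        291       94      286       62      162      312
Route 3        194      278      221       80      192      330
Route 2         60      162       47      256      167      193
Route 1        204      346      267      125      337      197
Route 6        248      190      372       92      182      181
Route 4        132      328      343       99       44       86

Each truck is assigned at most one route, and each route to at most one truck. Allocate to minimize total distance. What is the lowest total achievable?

Optimal: Car 27→Route 1 (204 km), Car 106→Route 5 (94 km), Car 85→Route 2 (47 km), Car 70→Route 3 (80 km), Car 31→Route 4 (44 km), Car 12→Route 6 (181 km) — total 204+94+47+80+44+181 = 650 km.
Column-greedy (each route in turn goes to its cheapest remaining truck) gives 820 km, worse by 170.
Next-best assignment: Car 27→Route 3, Car 106→Route 5, Car 85→Route 2, Car 70→Route 6, Car 31→Route 4, Car 12→Route 1 = 668 km.
Swapping Car 27↔Car 85 (Car 27→Route 2 60 km, Car 85→Route 1 267 km) adds 76.

Minimum total: 650 km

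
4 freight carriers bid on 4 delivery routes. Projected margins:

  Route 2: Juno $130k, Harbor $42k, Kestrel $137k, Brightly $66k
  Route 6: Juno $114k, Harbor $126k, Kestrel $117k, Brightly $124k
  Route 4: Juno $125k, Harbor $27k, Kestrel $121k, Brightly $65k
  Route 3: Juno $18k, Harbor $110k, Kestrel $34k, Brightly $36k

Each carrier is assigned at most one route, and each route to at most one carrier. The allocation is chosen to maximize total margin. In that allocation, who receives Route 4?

Optimal: Juno→Route 4 ($125k), Harbor→Route 3 ($110k), Kestrel→Route 2 ($137k), Brightly→Route 6 ($124k) — total 125+110+137+124 = $496k.
Row-greedy (each carrier in turn takes its best remaining route) gives $413k, worse by 83.
Next-best assignment: Juno→Route 2, Harbor→Route 3, Kestrel→Route 4, Brightly→Route 6 = $485k.
No other one-to-one assignment exceeds $496k.
Juno's own top route is Route 2 ($130k), but forcing Juno→Route 2 and reassigning the rest optimally gives only $485k — worse by 11.

Juno receives Route 4.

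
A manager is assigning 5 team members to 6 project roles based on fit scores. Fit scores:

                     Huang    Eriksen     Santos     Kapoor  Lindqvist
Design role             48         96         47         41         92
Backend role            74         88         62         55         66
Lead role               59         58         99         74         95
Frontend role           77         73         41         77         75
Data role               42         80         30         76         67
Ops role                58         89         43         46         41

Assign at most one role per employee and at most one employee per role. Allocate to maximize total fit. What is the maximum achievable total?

Max total: 433 pts

This is a one-to-one assignment (maximum-weight bipartite matching).
Optimal: Huang→Frontend role (77 pts), Eriksen→Ops role (89 pts), Santos→Lead role (99 pts), Kapoor→Data role (76 pts), Lindqvist→Design role (92 pts) — total 77+89+99+76+92 = 433 pts.
Next-best assignment: Huang→Frontend role, Eriksen→Backend role, Santos→Lead role, Kapoor→Data role, Lindqvist→Design role = 432 pts.
Every other assignment is strictly worse.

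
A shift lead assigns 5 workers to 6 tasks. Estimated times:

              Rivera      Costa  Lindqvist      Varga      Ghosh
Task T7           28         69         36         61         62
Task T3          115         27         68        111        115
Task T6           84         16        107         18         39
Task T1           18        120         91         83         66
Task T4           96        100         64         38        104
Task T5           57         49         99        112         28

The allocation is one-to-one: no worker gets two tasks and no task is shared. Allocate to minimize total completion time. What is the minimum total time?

Minimum total: 127 min

This is the linear assignment problem.
Optimal: Rivera→Task T1 (18 min), Costa→Task T3 (27 min), Lindqvist→Task T7 (36 min), Varga→Task T6 (18 min), Ghosh→Task T5 (28 min) — total 18+27+36+18+28 = 127 min.
Column-greedy (each task in turn goes to its cheapest remaining worker) gives 203 min, worse by 76.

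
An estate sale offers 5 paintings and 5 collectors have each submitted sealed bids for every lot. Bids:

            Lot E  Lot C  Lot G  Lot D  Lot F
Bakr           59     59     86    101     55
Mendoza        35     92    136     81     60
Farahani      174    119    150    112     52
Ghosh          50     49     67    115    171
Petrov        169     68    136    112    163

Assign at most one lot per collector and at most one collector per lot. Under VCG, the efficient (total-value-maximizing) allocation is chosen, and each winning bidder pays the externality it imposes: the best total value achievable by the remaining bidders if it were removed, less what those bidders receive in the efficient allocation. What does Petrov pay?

Petrov pays $55.

Efficient allocation: Bakr→Lot D ($101), Mendoza→Lot G ($136), Farahani→Lot C ($119), Ghosh→Lot F ($171), Petrov→Lot E ($169); total welfare W = $696.
Petrov receives Lot E at value $169, so the others get W − 169 = $527.
Without Petrov: best allocation of the remaining 4 bidders over all 5 lots is Bakr→Lot D ($101), Mendoza→Lot G ($136), Farahani→Lot E ($174), Ghosh→Lot F ($171), total $582.
VCG payment = (others' best without Petrov) − (others' welfare with Petrov) = 582 − 527 = $55.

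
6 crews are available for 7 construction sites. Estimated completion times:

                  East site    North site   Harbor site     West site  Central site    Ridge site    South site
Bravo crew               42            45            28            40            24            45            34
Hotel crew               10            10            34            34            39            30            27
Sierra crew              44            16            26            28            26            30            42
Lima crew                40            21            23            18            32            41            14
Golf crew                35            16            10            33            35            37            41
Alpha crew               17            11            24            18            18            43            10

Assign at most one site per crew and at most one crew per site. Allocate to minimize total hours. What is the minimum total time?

Optimal: Bravo crew→Central site (24 hours), Hotel crew→East site (10 hours), Sierra crew→North site (16 hours), Lima crew→West site (18 hours), Golf crew→Harbor site (10 hours), Alpha crew→South site (10 hours) — total 24+10+16+18+10+10 = 88 hours.
Column-greedy (each site in turn goes to its cheapest remaining crew) gives 103 hours, worse by 15.
Next-best assignment: Bravo crew→Central site, Hotel crew→East site, Sierra crew→North site, Lima crew→South site, Golf crew→Harbor site, Alpha crew→West site = 92 hours.
Swapping Golf crew↔Hotel crew (Golf crew→East site 35 hours, Hotel crew→Harbor site 34 hours) adds 49.

Min total: 88 hours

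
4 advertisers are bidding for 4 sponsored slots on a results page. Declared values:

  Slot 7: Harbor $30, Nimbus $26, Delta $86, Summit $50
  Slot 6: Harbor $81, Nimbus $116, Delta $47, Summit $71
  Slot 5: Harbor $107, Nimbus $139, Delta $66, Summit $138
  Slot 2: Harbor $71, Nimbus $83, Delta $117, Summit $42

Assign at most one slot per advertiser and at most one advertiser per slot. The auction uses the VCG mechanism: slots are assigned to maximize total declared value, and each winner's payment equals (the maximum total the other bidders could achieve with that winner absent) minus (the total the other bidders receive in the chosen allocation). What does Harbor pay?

Harbor pays $31.

Efficient allocation: Harbor→Slot 2 ($71), Nimbus→Slot 6 ($116), Delta→Slot 7 ($86), Summit→Slot 5 ($138); total welfare W = $411.
Harbor receives Slot 2 at value $71, so the others get W − 71 = $340.
Without Harbor: best allocation of the remaining 3 bidders over all 4 slots is Nimbus→Slot 6 ($116), Delta→Slot 2 ($117), Summit→Slot 5 ($138), total $371.
VCG payment = (others' best without Harbor) − (others' welfare with Harbor) = 371 − 340 = $31.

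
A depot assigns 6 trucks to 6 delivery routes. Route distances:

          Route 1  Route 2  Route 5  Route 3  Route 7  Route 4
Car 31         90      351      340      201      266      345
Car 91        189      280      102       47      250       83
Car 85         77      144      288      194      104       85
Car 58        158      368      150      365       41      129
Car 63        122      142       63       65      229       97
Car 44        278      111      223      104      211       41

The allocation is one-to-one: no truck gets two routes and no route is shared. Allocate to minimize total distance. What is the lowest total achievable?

This is the linear assignment problem.
Optimal: Car 31→Route 1 (90 km), Car 91→Route 3 (47 km), Car 85→Route 2 (144 km), Car 58→Route 7 (41 km), Car 63→Route 5 (63 km), Car 44→Route 4 (41 km) — total 90+47+144+41+63+41 = 426 km.
Column-greedy (each route in turn goes to its cheapest remaining truck) gives 684 km, worse by 258.
Swapping Car 85↔Car 44 (Car 85→Route 4 85 km, Car 44→Route 2 111 km) adds 11.
Checked against all permutations: 426 km is optimal.

Min total: 426 km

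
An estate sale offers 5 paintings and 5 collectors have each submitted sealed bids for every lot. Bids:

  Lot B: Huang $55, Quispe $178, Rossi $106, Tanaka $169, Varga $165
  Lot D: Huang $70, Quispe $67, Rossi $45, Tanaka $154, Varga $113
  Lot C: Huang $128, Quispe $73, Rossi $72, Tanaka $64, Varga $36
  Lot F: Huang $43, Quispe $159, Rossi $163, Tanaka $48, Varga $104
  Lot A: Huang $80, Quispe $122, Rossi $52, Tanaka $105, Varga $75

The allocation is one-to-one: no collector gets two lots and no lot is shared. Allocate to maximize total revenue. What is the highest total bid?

Maximum total: $732

Optimal: Huang→Lot C ($128), Quispe→Lot A ($122), Rossi→Lot F ($163), Tanaka→Lot D ($154), Varga→Lot B ($165) — total 128+122+163+154+165 = $732.
Column-greedy (each lot in turn goes to its best remaining collector) gives $698, worse by 34.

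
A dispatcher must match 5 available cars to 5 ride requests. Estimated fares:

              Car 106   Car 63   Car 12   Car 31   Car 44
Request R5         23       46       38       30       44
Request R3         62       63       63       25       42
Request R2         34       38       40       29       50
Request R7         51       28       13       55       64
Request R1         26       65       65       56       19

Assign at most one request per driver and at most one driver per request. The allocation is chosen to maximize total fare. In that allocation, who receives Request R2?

Car 44 receives Request R2.

This is a one-to-one assignment (maximum-weight bipartite matching).
Optimal: Car 106→Request R3 ($62), Car 63→Request R5 ($46), Car 12→Request R1 ($65), Car 31→Request R7 ($55), Car 44→Request R2 ($50) — total 62+46+65+55+50 = $278.
Max-entry greedy (repeatedly take the single best remaining cell) gives $256, worse by 22.
Swapping Car 44↔Car 31 (Car 44→Request R7 $64, Car 31→Request R2 $29) loses 12.
Car 44's own top request is Request R7 ($64), but forcing Car 44→Request R7 and reassigning the rest optimally gives only $268 — worse by 10.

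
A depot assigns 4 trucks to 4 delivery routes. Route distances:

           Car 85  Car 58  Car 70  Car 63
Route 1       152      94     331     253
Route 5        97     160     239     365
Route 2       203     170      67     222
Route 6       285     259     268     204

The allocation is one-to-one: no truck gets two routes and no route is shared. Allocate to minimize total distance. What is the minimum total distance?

Min total: 462 km

This is the linear assignment problem.
Optimal: Car 85→Route 5 (97 km), Car 58→Route 1 (94 km), Car 70→Route 2 (67 km), Car 63→Route 6 (204 km) — total 97+94+67+204 = 462 km.
Swapping Car 58↔Car 63 (Car 58→Route 6 259 km, Car 63→Route 1 253 km) adds 214.
No other one-to-one assignment undercuts 462 km.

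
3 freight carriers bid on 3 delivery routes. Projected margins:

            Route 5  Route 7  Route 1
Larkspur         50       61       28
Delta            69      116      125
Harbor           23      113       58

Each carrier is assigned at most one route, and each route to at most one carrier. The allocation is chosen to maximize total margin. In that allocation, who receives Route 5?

Optimal: Larkspur→Route 5 ($50k), Delta→Route 1 ($125k), Harbor→Route 7 ($113k) — total 50+125+113 = $288k.
Row-greedy (each carrier in turn takes its best remaining route) gives $209k, worse by 79.
Checked against all permutations: $288k is optimal.
Larkspur's own top route is Route 7 ($61k), but forcing Larkspur→Route 7 and reassigning the rest optimally gives only $209k — worse by 79.

Larkspur receives Route 5.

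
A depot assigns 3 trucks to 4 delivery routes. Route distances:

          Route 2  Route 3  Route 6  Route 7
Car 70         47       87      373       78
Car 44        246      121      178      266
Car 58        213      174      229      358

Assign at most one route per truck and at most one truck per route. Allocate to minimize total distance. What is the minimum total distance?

Minimum total: 397 km

Optimal: Car 70→Route 2 (47 km), Car 44→Route 3 (121 km), Car 58→Route 6 (229 km) — total 47+121+229 = 397 km.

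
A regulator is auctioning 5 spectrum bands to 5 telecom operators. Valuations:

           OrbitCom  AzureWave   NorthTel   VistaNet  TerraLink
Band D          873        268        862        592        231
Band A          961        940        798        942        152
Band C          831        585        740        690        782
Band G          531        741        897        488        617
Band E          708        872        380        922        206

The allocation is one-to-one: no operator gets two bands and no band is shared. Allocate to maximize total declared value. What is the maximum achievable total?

This is a one-to-one assignment (maximum-weight bipartite matching).
Optimal: OrbitCom→Band D ($873M), AzureWave→Band A ($940M), NorthTel→Band G ($897M), VistaNet→Band E ($922M), TerraLink→Band C ($782M) — total 873+940+897+922+782 = $4414M.
Max-entry greedy (repeatedly take the single best remaining cell) gives $3830M, worse by 584.

Max total: $4414M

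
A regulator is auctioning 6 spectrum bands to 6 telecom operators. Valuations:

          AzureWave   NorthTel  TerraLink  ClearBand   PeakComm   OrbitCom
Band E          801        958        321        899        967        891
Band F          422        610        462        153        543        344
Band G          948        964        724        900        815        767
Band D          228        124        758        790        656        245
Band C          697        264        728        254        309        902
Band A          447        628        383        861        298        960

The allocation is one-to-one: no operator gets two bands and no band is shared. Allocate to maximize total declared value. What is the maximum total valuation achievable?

Optimal: AzureWave→Band G ($948M), NorthTel→Band F ($610M), TerraLink→Band D ($758M), ClearBand→Band A ($861M), PeakComm→Band E ($967M), OrbitCom→Band C ($902M) — total 948+610+758+861+967+902 = $5046M.
Next-best assignment: AzureWave→Band G, NorthTel→Band F, TerraLink→Band C, ClearBand→Band D, PeakComm→Band E, OrbitCom→Band A = $5003M.
No other one-to-one assignment exceeds $5046M.

Max total: $5046M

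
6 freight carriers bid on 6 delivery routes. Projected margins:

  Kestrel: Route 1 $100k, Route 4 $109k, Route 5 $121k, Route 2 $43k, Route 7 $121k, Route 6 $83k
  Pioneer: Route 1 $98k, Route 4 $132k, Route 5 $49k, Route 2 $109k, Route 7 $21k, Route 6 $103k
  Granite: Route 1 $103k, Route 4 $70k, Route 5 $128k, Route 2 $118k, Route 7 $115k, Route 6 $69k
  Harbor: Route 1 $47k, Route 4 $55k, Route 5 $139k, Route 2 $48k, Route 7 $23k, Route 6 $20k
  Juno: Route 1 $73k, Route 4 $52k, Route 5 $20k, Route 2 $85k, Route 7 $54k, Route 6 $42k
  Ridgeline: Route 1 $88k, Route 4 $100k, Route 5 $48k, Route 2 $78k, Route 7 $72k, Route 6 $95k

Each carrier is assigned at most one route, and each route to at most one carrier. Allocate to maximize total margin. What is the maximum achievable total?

Max total: $678k

Optimal: Kestrel→Route 7 ($121k), Pioneer→Route 4 ($132k), Granite→Route 2 ($118k), Harbor→Route 5 ($139k), Juno→Route 1 ($73k), Ridgeline→Route 6 ($95k) — total 121+132+118+139+73+95 = $678k.
Row-greedy (each carrier in turn takes its best remaining route) gives $567k, worse by 111.
Next-best assignment: Kestrel→Route 7, Pioneer→Route 4, Granite→Route 1, Harbor→Route 5, Juno→Route 2, Ridgeline→Route 6 = $675k.
Swapping Ridgeline↔Harbor (Ridgeline→Route 5 $48k, Harbor→Route 6 $20k) loses 166.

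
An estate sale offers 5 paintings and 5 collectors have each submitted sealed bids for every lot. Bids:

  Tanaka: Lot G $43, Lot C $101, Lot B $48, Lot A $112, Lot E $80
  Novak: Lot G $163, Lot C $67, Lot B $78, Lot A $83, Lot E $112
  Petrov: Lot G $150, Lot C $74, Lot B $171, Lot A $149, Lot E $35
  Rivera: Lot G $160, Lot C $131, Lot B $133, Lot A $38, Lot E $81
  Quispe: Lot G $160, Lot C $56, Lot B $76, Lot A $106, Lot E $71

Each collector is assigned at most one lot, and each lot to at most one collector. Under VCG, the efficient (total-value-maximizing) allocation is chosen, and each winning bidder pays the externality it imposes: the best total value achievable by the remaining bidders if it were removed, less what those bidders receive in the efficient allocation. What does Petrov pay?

Petrov pays $2.

Efficient allocation: Tanaka→Lot A ($112), Novak→Lot E ($112), Petrov→Lot B ($171), Rivera→Lot C ($131), Quispe→Lot G ($160); total welfare W = $686.
Petrov receives Lot B at value $171, so the others get W − 171 = $515.
Without Petrov: best allocation of the remaining 4 bidders over all 5 lots is Tanaka→Lot A ($112), Novak→Lot E ($112), Rivera→Lot B ($133), Quispe→Lot G ($160), total $517.
VCG payment = (others' best without Petrov) − (others' welfare with Petrov) = 517 − 515 = $2.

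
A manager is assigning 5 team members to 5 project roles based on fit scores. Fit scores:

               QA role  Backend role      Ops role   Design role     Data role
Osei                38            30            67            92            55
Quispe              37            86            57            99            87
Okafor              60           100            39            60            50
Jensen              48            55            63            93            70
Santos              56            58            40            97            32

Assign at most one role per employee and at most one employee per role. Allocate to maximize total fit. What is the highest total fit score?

Max total: 403 pts

Optimal: Osei→Ops role (67 pts), Quispe→Data role (87 pts), Okafor→Backend role (100 pts), Jensen→Design role (93 pts), Santos→QA role (56 pts) — total 67+87+100+93+56 = 403 pts.
Row-greedy (each employee in turn takes its best remaining role) gives 398 pts, worse by 5.
Swapping Okafor↔Osei (Okafor→Ops role 39 pts, Osei→Backend role 30 pts) loses 98.
Checked against all permutations: 403 pts is optimal.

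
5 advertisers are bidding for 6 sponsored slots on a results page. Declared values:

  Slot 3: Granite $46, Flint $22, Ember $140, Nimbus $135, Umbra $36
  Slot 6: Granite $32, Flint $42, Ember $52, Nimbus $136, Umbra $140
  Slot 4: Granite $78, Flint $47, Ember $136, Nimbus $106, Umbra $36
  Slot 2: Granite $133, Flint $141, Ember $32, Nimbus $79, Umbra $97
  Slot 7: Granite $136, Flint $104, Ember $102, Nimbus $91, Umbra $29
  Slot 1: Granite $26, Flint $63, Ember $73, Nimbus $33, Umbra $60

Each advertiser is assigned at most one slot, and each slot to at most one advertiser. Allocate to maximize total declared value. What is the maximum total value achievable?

Optimal: Granite→Slot 7 ($136), Flint→Slot 2 ($141), Ember→Slot 4 ($136), Nimbus→Slot 3 ($135), Umbra→Slot 6 ($140) — total 136+141+136+135+140 = $688.
Column-greedy (each slot in turn goes to its best remaining advertiser) gives $663, worse by 25.
Next-best assignment: Granite→Slot 7, Flint→Slot 2, Ember→Slot 3, Nimbus→Slot 4, Umbra→Slot 6 = $663.
Every other assignment is strictly worse.

Maximum total: $688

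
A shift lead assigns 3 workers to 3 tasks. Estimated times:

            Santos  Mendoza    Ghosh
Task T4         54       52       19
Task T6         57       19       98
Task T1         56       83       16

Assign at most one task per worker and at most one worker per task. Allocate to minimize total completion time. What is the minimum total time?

Optimal: Santos→Task T4 (54 min), Mendoza→Task T6 (19 min), Ghosh→Task T1 (16 min) — total 54+19+16 = 89 min.
Column-greedy (each task in turn goes to its cheapest remaining worker) gives 94 min, worse by 5.
Next-best assignment: Santos→Task T1, Mendoza→Task T6, Ghosh→Task T4 = 94 min.

Min total: 89 min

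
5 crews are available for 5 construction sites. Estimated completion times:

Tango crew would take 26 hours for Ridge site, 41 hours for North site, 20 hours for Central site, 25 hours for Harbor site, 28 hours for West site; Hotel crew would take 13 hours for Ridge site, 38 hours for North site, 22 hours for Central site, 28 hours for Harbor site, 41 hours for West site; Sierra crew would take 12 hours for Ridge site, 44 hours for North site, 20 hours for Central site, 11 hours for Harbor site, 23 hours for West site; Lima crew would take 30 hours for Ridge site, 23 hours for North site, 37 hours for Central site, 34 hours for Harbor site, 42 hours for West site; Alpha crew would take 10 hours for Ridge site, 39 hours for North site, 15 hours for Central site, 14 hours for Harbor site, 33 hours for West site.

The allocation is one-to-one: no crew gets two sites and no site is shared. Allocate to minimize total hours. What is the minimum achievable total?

Minimum total: 90 hours

Optimal: Tango crew→West site (28 hours), Hotel crew→Ridge site (13 hours), Sierra crew→Harbor site (11 hours), Lima crew→North site (23 hours), Alpha crew→Central site (15 hours) — total 28+13+11+23+15 = 90 hours.
Min-entry greedy (repeatedly take the single cheapest remaining cell) gives 105 hours, worse by 15.
Every other assignment is strictly worse.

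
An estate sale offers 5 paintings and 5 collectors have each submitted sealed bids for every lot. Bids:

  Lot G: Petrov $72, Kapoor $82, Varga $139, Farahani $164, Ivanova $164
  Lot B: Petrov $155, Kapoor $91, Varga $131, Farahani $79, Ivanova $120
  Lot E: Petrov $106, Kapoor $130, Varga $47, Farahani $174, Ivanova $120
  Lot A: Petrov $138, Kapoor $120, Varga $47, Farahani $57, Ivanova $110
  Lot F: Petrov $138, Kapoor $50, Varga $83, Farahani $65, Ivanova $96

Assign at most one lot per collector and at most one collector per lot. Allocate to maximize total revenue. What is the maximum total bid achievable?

Max total: $727

Optimal: Petrov→Lot F ($138), Kapoor→Lot A ($120), Varga→Lot B ($131), Farahani→Lot E ($174), Ivanova→Lot G ($164) — total 138+120+131+174+164 = $727.
Column-greedy (each lot in turn goes to its best remaining collector) gives $642, worse by 85.
Next-best assignment: Petrov→Lot B, Kapoor→Lot A, Varga→Lot F, Farahani→Lot E, Ivanova→Lot G = $696.
No other one-to-one assignment exceeds $727.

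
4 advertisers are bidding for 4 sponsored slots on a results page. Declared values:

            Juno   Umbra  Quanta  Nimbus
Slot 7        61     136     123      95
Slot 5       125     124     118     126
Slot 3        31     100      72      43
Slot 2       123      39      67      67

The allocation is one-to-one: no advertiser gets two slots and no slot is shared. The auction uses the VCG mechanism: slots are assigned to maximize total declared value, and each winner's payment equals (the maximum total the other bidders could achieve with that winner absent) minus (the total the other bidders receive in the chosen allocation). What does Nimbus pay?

Nimbus pays $31.

Efficient allocation: Juno→Slot 2 ($123), Umbra→Slot 3 ($100), Quanta→Slot 7 ($123), Nimbus→Slot 5 ($126); total welfare W = $472.
Nimbus receives Slot 5 at value $126, so the others get W − 126 = $346.
Without Nimbus: best allocation of the remaining 3 bidders over all 4 slots is Juno→Slot 2 ($123), Umbra→Slot 7 ($136), Quanta→Slot 5 ($118), total $377.
VCG payment = (others' best without Nimbus) − (others' welfare with Nimbus) = 377 − 346 = $31.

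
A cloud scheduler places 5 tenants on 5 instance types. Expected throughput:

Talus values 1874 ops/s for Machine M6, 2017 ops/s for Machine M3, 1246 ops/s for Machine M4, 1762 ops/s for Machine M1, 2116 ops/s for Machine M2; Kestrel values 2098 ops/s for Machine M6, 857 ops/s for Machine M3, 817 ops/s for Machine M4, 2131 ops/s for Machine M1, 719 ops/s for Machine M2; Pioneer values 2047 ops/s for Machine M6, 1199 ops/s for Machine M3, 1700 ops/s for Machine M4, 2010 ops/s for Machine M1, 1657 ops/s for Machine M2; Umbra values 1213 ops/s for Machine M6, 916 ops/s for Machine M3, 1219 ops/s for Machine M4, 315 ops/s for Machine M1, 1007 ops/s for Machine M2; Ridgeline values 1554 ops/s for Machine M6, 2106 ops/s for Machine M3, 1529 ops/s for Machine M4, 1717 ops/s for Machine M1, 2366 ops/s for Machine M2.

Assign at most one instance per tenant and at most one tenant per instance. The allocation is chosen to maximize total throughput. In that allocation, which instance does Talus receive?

Talus receives Machine M3.

Optimal: Talus→Machine M3 (2017 ops/s), Kestrel→Machine M1 (2131 ops/s), Pioneer→Machine M6 (2047 ops/s), Umbra→Machine M4 (1219 ops/s), Ridgeline→Machine M2 (2366 ops/s) — total 2017+2131+2047+1219+2366 = 9780 ops/s.
Row-greedy (each tenant in turn takes its best remaining instance) gives 9619 ops/s, worse by 161.
Next-best assignment: Talus→Machine M3, Kestrel→Machine M6, Pioneer→Machine M1, Umbra→Machine M4, Ridgeline→Machine M2 = 9710 ops/s.
No other one-to-one assignment exceeds 9780 ops/s.
Talus's own top instance is Machine M2 (2116 ops/s), but forcing Talus→Machine M2 and reassigning the rest optimally gives only 9619 ops/s — worse by 161.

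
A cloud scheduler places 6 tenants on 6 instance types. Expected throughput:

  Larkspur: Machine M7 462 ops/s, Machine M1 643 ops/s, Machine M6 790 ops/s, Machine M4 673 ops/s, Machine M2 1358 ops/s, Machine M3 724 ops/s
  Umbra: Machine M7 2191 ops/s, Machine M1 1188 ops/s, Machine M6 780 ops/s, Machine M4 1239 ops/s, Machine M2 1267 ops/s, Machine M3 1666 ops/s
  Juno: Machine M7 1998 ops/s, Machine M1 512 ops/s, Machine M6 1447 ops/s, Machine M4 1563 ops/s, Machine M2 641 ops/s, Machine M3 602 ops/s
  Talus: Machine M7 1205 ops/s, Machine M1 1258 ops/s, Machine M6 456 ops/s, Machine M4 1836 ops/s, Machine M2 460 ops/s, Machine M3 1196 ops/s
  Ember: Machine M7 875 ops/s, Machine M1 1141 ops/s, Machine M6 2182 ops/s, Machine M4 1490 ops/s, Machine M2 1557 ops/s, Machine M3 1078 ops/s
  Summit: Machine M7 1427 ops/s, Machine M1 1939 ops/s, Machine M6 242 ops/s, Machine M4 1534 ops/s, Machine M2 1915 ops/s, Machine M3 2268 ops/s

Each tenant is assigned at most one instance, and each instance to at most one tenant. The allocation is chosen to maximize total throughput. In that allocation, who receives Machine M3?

Optimal: Larkspur→Machine M2 (1358 ops/s), Umbra→Machine M3 (1666 ops/s), Juno→Machine M7 (1998 ops/s), Talus→Machine M4 (1836 ops/s), Ember→Machine M6 (2182 ops/s), Summit→Machine M1 (1939 ops/s) — total 1358+1666+1998+1836+2182+1939 = 10979 ops/s.
Next-best assignment: Larkspur→Machine M2, Umbra→Machine M1, Juno→Machine M7, Talus→Machine M4, Ember→Machine M6, Summit→Machine M3 = 10830 ops/s.
Every other assignment is strictly worse.
Umbra's own top instance is Machine M7 (2191 ops/s), but forcing Umbra→Machine M7 and reassigning the rest optimally gives only 10820 ops/s — worse by 159.

Umbra receives Machine M3.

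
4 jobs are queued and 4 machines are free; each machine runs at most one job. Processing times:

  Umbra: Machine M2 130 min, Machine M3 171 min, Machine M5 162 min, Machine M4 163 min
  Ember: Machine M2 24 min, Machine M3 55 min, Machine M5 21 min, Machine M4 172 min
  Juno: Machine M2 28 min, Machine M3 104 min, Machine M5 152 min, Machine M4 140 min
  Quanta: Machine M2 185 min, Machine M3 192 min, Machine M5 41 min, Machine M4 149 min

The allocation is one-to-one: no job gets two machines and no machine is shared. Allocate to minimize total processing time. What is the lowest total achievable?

Minimum total: 287 min

Optimal: Umbra→Machine M4 (163 min), Ember→Machine M3 (55 min), Juno→Machine M2 (28 min), Quanta→Machine M5 (41 min) — total 163+55+28+41 = 287 min.
Column-greedy (each machine in turn goes to its cheapest remaining job) gives 332 min, worse by 45.
Next-best assignment: Umbra→Machine M4, Ember→Machine M2, Juno→Machine M3, Quanta→Machine M5 = 332 min.
Swapping Quanta↔Umbra (Quanta→Machine M4 149 min, Umbra→Machine M5 162 min) adds 107.
No other one-to-one assignment undercuts 287 min.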